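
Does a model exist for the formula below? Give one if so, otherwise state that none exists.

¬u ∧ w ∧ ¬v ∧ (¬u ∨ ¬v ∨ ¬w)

w = True, v = False, u = False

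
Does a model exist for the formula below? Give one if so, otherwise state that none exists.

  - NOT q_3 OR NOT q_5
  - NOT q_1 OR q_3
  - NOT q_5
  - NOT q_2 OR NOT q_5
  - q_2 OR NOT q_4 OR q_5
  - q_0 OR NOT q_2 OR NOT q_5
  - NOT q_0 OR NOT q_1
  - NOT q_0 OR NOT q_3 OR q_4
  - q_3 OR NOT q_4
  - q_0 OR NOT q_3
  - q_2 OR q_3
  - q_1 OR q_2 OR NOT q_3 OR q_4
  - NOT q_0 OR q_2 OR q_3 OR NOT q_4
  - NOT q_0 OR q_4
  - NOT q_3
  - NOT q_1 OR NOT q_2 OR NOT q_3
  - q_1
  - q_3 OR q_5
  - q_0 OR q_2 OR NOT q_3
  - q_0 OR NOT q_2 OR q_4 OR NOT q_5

Unsatisfiable — no assignment works.

Case q_1 = True:
  (NOT q_1 OR q_3) forces q_3 = True.
  Clause (NOT q_3) is falsified — contradiction.
Case q_1 = False:
  Clause (q_1) is falsified — contradiction.
Both cases fail, so the formula is unsatisfiable.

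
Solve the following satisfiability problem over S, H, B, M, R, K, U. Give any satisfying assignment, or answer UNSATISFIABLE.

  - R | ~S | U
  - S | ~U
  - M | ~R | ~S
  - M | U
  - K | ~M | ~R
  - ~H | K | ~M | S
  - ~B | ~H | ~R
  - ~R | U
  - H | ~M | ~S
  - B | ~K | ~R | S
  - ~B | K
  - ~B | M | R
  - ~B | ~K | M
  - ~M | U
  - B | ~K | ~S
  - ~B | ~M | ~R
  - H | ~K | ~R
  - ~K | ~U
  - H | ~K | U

Try S = False:
  (S | ~U) forces U = False.
  (M | U) forces M = True.
  clause (~M | U) is falsified — backtrack.
So S = True.
Set H = True.
Set B = False.
  then (B | ~K | ~S) forces K = False.
Set M = True.
  then (K | ~M | ~R) forces R = False.
  then (~M | U) forces U = True.
All clauses satisfied.

S = True, H = True, B = False, M = True, R = False, K = False, U = True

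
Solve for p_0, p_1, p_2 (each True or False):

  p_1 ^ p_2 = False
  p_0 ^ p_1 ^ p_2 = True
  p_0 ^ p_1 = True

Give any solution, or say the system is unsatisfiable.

p_0: True, p_1: False, p_2: False

p_1 ^ p_2 = F ^ F = False ✓
p_0 ^ p_1 ^ p_2 = T ^ F ^ F = True ✓
p_0 ^ p_1 = T ^ F = True ✓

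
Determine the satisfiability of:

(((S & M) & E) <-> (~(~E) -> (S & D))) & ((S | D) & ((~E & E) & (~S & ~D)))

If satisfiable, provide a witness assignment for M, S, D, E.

Case E = True: the conjunct ~E is False.
Case E = False: the conjunct ((S & M) & E) <-> (~(~E) -> (S & D)) becomes ((S & M) & False) <-> (False -> (S & D)) = False.
Both cases fail — unsatisfiable.

Unsatisfiable — no assignment works.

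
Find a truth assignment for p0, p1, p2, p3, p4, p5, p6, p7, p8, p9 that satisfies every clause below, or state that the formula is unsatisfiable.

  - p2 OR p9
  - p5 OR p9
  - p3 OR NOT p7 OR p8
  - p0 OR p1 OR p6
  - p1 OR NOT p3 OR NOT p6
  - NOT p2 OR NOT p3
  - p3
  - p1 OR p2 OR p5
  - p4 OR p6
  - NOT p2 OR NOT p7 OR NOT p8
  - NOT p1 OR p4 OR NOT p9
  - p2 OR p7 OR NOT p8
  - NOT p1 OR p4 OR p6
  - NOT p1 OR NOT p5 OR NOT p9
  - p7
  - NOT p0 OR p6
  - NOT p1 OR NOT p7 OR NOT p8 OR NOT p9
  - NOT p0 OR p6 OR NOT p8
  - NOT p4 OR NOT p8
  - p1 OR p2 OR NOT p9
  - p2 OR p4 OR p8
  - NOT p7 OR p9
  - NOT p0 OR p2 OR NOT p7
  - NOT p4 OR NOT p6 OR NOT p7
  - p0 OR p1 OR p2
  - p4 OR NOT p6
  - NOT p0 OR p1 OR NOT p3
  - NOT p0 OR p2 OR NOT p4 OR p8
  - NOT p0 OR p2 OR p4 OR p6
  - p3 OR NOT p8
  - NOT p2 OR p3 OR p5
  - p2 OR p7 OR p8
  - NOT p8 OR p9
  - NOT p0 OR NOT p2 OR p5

p0: False, p1: True, p2: False, p3: True, p4: True, p5: False, p6: False, p7: True, p8: False, p9: True

Unit clause (p3) forces p3 = True.
Unit clause (p7) forces p7 = True.
In (NOT p7 OR p9) only p9 is left, so p9 = True.
In (NOT p2 OR NOT p3) only NOT p2 is left, so p2 = False.
In (p1 OR p2 OR NOT p9) only p1 is left, so p1 = True.
In (NOT p0 OR p2 OR NOT p7) only NOT p0 is left, so p0 = False.
In (NOT p1 OR p4 OR NOT p9) only p4 is left, so p4 = True.
In (NOT p1 OR NOT p5 OR NOT p9) only NOT p5 is left, so p5 = False.
In (NOT p1 OR NOT p7 OR NOT p8 OR NOT p9) only NOT p8 is left, so p8 = False.
In (NOT p4 OR NOT p6 OR NOT p7) only NOT p6 is left, so p6 = False.
All clauses satisfied.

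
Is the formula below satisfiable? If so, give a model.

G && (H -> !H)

H: False; G: True

  H -> !H = True
    !H = True
Both conjuncts True, so the formula holds.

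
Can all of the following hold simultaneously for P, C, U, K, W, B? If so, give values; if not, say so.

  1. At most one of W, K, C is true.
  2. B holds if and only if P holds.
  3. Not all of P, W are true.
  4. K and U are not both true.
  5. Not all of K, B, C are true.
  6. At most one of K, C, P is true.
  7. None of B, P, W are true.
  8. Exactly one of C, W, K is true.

P = False; C = True; U = True; K = False; W = False; B = False

  (1) {W, K, C}: 1 true — at most one ✓
  (2) B=F, P=F — same ✓
  (3) {P, W}: 0/2 true — not all ✓
  (4) K=F, U=T — not both ✓
  (5) {K, B, C}: 1/3 true — not all ✓
  (6) {K, C, P}: 1 true — at most one ✓
  (7) {B, P, W}: 0 true — none ✓
  (8) {C, W, K}: 1 true — exactly one ✓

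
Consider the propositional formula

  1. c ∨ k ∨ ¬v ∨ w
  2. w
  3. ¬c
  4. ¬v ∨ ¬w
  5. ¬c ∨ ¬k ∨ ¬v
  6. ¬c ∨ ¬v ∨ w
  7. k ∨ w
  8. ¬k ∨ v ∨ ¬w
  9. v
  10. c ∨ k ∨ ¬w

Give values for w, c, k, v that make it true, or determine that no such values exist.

UNSATISFIABLE

Case v = True:
  (w) forces w = True.
  Clause (¬v ∨ ¬w) is falsified — contradiction.
Case v = False:
  Clause (v) is falsified — contradiction.
Both cases fail, so the formula is unsatisfiable.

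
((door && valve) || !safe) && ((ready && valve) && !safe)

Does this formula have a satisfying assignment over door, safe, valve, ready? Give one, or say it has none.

door: False, safe: False, valve: True, ready: True

  (door && valve) || !safe = True
    door && valve = False
    !safe = True
  (ready && valve) && !safe = True
    ready && valve = True
    !safe = True
Both conjuncts True, so the formula holds.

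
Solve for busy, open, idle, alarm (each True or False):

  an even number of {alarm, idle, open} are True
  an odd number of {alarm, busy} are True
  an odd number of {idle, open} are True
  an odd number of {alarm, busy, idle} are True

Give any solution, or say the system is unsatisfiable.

busy = False, open = True, idle = False, alarm = True

{alarm, idle, open}: 2 true → even ✓
{alarm, busy}: 1 true → odd ✓
{idle, open}: 1 true → odd ✓
{alarm, busy, idle}: 1 true → odd ✓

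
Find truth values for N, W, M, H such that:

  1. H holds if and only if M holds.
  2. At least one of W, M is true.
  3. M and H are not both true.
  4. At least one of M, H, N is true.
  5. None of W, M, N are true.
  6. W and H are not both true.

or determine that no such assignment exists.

Unsatisfiable — no assignment works.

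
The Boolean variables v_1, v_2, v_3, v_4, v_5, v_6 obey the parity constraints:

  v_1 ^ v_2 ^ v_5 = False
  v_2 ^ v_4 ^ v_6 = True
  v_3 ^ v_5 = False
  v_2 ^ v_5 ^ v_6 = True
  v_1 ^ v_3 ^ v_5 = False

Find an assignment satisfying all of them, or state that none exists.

v_1 = False, v_2 = True, v_3 = True, v_4 = True, v_5 = True, v_6 = True

v_1 ^ v_2 ^ v_5 = F ^ T ^ T = False ✓
v_2 ^ v_4 ^ v_6 = T ^ T ^ T = True ✓
v_3 ^ v_5 = T ^ T = False ✓
v_2 ^ v_5 ^ v_6 = T ^ T ^ T = True ✓
v_1 ^ v_3 ^ v_5 = F ^ T ^ T = False ✓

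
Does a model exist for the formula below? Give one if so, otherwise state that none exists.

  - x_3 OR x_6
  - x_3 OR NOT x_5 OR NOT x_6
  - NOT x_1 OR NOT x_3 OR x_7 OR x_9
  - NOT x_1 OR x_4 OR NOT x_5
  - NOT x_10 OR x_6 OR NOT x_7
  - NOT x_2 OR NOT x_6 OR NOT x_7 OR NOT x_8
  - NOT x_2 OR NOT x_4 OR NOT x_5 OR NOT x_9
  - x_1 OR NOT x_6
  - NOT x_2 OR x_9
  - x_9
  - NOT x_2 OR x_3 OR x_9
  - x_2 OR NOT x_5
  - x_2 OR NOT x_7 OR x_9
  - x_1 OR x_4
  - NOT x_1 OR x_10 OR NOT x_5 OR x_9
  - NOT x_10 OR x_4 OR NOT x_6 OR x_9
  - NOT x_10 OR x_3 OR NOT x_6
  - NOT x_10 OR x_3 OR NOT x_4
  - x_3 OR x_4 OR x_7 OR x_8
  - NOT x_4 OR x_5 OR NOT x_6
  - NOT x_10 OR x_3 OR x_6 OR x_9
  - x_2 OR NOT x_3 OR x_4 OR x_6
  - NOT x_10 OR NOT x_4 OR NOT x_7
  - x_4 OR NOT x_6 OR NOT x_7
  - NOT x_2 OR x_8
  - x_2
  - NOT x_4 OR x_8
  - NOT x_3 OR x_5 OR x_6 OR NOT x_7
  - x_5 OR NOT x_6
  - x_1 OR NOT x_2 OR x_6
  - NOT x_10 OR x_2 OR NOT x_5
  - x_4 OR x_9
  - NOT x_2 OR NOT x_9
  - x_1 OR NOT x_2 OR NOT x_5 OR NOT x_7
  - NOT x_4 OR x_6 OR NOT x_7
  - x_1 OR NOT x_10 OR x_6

The formula is unsatisfiable.

Case x_2 = True:
  (NOT x_2 OR x_9) forces x_9 = True.
  Clause (NOT x_2 OR NOT x_9) is falsified — contradiction.
Case x_2 = False:
  Clause (x_2) is falsified — contradiction.
Both cases fail, so the formula is unsatisfiable.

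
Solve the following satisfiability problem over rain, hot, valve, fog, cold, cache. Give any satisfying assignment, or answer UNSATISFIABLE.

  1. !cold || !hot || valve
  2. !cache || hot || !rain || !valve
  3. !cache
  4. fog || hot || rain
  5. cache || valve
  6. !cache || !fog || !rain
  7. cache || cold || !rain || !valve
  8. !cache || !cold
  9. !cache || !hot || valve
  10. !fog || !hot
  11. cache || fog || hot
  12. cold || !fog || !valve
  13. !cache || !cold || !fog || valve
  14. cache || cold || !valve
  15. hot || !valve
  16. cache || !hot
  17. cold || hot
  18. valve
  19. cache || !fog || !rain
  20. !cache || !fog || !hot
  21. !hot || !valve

Unsatisfiable — no assignment works.

Case hot = True:
  (!cache) forces cache = False.
  Clause (cache || !hot) is falsified — contradiction.
Case hot = False:
  (!cache) forces cache = False.
  (cache || valve) forces valve = True.
  Clause (hot || !valve) is falsified — contradiction.
Both cases fail, so the formula is unsatisfiable.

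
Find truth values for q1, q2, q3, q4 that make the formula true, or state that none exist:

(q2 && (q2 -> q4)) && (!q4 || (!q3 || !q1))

q1 = False; q2 = True; q3 = True; q4 = True

  q2 && (q2 -> q4) = True
    q2 -> q4 = True
  !q4 || (!q3 || !q1) = True
    !q4 = False
    !q3 || !q1 = True
      !q3 = False
      !q1 = True
Both conjuncts True, so the formula holds.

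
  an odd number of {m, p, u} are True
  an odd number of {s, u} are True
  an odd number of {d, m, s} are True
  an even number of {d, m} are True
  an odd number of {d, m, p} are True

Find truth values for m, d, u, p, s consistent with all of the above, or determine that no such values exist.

m = False; d = False; u = False; p = True; s = True

{m, p, u}: 1 true → odd ✓
{s, u}: 1 true → odd ✓
{d, m, s}: 1 true → odd ✓
{d, m}: 0 true → even ✓
{d, m, p}: 1 true → odd ✓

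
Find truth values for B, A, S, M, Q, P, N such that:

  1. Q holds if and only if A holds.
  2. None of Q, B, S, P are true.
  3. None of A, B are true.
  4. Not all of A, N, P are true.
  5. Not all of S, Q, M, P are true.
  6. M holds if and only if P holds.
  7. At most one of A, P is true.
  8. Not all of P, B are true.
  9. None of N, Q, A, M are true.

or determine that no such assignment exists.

B = False; A = False; S = False; M = False; Q = False; P = False; N = False

  (1) Q=F, A=F — same ✓
  (2) {Q, B, S, P}: 0 true — none ✓
  (3) {A, B}: 0 true — none ✓
  (4) {A, N, P}: 0/3 true — not all ✓
  (5) {S, Q, M, P}: 0/4 true — not all ✓
  (6) M=F, P=F — same ✓
  (7) {A, P}: 0 true — at most one ✓
  (8) {P, B}: 0/2 true — not all ✓
  (9) {N, Q, A, M}: 0 true — none ✓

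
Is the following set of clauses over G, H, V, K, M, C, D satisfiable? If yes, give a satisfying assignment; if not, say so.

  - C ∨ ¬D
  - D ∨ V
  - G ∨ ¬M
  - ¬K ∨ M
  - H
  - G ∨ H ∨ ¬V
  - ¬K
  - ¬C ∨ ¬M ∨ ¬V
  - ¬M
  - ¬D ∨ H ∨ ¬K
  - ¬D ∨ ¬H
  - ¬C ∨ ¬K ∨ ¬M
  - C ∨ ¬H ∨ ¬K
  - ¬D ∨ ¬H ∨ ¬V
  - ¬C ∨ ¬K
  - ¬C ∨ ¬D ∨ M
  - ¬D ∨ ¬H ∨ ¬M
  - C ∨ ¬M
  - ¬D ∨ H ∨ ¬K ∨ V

Unit clause (H) forces H = True.
Unit clause (¬K) forces K = False.
Unit clause (¬M) forces M = False.
In (¬D ∨ ¬H) only ¬D is left, so D = False.
In (D ∨ V) only V is left, so V = True.
Set G = True.
Set C = False.
All clauses satisfied.

G: True, H: True, V: True, K: False, M: False, C: False, D: False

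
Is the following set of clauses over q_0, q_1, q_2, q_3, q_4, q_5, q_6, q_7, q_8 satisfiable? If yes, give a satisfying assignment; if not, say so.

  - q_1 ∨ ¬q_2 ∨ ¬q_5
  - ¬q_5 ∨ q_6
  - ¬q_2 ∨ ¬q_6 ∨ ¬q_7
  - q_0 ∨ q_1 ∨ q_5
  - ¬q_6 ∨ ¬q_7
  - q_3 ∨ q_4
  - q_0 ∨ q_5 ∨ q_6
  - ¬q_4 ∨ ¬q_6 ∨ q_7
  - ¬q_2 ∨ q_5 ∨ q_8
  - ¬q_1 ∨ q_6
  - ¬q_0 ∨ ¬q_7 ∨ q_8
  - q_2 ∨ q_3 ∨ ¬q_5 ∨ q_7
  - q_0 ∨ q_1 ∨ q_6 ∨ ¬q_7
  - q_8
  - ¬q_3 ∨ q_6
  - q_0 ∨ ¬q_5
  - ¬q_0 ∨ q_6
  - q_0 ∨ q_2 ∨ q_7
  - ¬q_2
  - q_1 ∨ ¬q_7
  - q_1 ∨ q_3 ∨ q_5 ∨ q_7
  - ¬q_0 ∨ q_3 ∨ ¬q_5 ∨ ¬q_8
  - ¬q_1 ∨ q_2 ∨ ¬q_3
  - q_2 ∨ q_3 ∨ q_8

q_0 = True; q_1 = False; q_2 = False; q_3 = True; q_4 = False; q_5 = True; q_6 = True; q_7 = False; q_8 = True

Unit clause (q_8) forces q_8 = True.
Unit clause (¬q_2) forces q_2 = False.
Set q_0 = True.
  then (¬q_0 ∨ q_6) forces q_6 = True.
  then (¬q_6 ∨ ¬q_7) forces q_7 = False.
  then (¬q_4 ∨ ¬q_6 ∨ q_7) forces q_4 = False.
  then (q_3 ∨ q_4) forces q_3 = True.
  then (¬q_1 ∨ q_2 ∨ ¬q_3) forces q_1 = False.
Set q_5 = True.
All clauses satisfied.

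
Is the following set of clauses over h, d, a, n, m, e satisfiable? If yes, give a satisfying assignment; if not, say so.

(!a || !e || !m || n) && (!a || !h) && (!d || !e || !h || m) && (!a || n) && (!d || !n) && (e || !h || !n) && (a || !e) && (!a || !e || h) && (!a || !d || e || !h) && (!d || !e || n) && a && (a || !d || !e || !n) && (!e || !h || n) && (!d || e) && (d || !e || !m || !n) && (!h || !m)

Unit clause (a) forces a = True.
In (!a || !h) only !h is left, so h = False.
In (!a || n) only n is left, so n = True.
In (!d || !n) only !d is left, so d = False.
In (!a || !e || h) only !e is left, so e = False.
Set m = True.
All clauses satisfied.

h=F, d=F, a=T, n=T, m=T, e=F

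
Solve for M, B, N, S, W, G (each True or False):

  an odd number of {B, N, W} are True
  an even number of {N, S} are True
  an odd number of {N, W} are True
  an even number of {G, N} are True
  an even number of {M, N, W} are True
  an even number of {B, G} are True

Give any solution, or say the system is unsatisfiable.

M = True, B = False, N = False, S = False, W = True, G = False

{B, N, W}: 1 true → odd ✓
{N, S}: 0 true → even ✓
{N, W}: 1 true → odd ✓
{G, N}: 0 true → even ✓
{M, N, W}: 2 true → even ✓
{B, G}: 0 true → even ✓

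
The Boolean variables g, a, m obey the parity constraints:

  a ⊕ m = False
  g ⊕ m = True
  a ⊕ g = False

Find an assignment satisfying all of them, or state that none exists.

The formula is unsatisfiable.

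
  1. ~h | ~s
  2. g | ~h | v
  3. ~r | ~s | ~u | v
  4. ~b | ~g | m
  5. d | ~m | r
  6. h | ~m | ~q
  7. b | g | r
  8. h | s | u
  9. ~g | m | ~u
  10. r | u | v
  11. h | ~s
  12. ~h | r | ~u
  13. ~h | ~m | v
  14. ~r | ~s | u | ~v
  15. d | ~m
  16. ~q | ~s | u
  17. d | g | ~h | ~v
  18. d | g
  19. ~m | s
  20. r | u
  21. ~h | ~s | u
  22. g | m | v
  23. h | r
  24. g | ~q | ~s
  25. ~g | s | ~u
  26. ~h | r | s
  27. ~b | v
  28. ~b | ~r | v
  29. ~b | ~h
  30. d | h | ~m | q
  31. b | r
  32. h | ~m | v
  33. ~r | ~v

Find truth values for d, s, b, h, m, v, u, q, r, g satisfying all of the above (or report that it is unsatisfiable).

d = True, s = False, b = False, h = True, m = False, v = False, u = False, q = False, r = True, g = True

Set d = True.
Set s = False.
  then (~m | s) forces m = False.
Set b = False.
  then (b | r) forces r = True.
  then (~r | ~v) forces v = False.
  then (g | m | v) forces g = True.
  then (~g | s | ~u) forces u = False.
  then (h | s | u) forces h = True.
Set q = False.
All clauses satisfied.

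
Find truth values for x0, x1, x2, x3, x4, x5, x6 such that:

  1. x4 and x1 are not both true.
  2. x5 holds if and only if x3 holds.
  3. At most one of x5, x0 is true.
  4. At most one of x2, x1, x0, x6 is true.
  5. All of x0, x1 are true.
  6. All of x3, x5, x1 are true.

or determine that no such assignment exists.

Case x0 = True:
  (3) with x0=T forces x5 = False.
  Constraint (6) is violated (x5=F) — contradiction.
Case x0 = False:
  Constraint (5) is violated (x0=F) — contradiction.
Both cases fail — unsatisfiable.

Unsatisfiable — no assignment works.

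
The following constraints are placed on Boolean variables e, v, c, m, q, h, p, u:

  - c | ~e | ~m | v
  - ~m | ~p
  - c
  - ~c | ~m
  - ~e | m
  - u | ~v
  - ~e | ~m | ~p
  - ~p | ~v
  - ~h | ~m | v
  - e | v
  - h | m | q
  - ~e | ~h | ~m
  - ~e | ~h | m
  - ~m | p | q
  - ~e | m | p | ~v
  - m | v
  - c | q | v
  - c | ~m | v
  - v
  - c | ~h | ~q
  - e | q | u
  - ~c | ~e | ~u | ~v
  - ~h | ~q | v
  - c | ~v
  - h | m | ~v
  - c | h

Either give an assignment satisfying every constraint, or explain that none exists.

e = False, v = True, c = True, m = False, q = False, h = True, p = False, u = True

Unit clause (c) forces c = True.
In (~c | ~m) only ~m is left, so m = False.
In (~e | m) only ~e is left, so e = False.
In (e | v) only v is left, so v = True.
In (h | m | ~v) only h is left, so h = True.
In (u | ~v) only u is left, so u = True.
In (~p | ~v) only ~p is left, so p = False.
Set q = False.
All clauses satisfied.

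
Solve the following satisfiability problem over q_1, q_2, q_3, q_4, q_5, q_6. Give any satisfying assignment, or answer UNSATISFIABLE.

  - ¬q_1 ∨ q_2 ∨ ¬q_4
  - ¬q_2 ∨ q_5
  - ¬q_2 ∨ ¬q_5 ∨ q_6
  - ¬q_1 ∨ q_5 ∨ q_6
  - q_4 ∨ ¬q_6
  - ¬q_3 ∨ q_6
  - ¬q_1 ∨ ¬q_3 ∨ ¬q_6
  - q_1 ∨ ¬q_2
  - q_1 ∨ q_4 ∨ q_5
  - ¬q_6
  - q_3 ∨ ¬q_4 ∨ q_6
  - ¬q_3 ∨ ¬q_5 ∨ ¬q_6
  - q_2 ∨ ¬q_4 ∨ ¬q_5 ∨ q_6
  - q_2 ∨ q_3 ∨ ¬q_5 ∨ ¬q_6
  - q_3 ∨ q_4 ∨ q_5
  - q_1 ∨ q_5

q_1: True, q_2: False, q_3: False, q_4: False, q_5: True, q_6: False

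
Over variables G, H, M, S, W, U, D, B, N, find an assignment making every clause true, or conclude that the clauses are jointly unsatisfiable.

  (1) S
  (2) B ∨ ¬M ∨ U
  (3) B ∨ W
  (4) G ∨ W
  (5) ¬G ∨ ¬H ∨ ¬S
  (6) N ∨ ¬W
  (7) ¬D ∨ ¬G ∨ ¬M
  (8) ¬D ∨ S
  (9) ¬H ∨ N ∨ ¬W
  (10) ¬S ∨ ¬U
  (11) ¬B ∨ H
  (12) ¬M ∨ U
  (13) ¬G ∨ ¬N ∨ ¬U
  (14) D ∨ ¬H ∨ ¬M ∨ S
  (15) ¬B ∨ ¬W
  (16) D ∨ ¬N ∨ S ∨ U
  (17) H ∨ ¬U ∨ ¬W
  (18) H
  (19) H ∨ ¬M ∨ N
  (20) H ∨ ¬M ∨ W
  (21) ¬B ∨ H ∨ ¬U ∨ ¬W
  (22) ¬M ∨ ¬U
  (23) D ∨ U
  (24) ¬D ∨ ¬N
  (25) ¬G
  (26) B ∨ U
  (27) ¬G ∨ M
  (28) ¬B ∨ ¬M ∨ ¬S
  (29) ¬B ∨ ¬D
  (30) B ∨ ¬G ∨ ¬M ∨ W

Case G = True:
  Clause (¬G) is falsified — contradiction.
Case G = False:
  (S) forces S = True.
  (G ∨ W) forces W = True.
  (N ∨ ¬W) forces N = True.
  (¬S ∨ ¬U) forces U = False.
  (¬M ∨ U) forces M = False.
  (¬B ∨ ¬W) forces B = False.
  Clause (B ∨ U) is falsified — contradiction.
Both cases fail, so the formula is unsatisfiable.

UNSATISFIABLE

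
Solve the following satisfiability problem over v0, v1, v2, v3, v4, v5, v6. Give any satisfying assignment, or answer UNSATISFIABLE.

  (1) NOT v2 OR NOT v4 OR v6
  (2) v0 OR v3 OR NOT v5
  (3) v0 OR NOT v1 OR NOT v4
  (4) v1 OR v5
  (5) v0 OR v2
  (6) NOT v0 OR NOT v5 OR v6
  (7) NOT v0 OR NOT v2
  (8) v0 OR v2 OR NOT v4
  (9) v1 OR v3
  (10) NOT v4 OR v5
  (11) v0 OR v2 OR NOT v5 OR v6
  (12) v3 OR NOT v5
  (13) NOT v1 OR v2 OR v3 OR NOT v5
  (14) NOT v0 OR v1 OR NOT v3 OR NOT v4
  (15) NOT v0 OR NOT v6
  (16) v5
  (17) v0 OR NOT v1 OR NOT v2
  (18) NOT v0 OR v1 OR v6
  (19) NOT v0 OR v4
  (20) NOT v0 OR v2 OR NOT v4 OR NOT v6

v0: False; v1: False; v2: True; v3: True; v4: False; v5: True; v6: False

Unit clause (v5) forces v5 = True.
In (v3 OR NOT v5) only v3 is left, so v3 = True.
Try v0 = True:
  (NOT v0 OR NOT v5 OR v6) forces v6 = True.
  clause (NOT v0 OR NOT v6) is falsified — backtrack.
So v0 = False.
  then (v0 OR v2) forces v2 = True.
  then (v0 OR NOT v1 OR NOT v2) forces v1 = False.
Set v4 = False.
Set v6 = False.
All clauses satisfied.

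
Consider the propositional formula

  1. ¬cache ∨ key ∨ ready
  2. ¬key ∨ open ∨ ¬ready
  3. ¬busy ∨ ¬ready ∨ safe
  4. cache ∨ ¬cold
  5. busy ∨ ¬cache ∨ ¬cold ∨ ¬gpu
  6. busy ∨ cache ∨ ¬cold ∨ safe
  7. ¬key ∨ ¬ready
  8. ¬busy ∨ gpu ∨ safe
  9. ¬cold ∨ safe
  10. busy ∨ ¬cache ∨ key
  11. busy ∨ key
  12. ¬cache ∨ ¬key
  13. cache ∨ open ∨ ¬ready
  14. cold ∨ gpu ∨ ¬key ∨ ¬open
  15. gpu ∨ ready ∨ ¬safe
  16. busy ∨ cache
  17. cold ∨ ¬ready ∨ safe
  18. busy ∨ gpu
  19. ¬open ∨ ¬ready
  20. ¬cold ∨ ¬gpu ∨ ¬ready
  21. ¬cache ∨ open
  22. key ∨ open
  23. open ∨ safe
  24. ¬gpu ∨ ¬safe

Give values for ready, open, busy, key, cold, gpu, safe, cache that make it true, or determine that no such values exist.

Try ready = True:
  (¬key ∨ ¬ready) forces key = False.
  (busy ∨ key) forces busy = True.
  (¬busy ∨ ¬ready ∨ safe) forces safe = True.
  (¬open ∨ ¬ready) forces open = False.
  clause (key ∨ open) is falsified — backtrack.
So ready = False.
Set open = True.
Set busy = True.
Set key = True.
  then (¬cache ∨ ¬key) forces cache = False.
  then (cache ∨ ¬cold) forces cold = False.
  then (cold ∨ gpu ∨ ¬key ∨ ¬open) forces gpu = True.
  then (¬gpu ∨ ¬safe) forces safe = False.
All clauses satisfied.

ready = False, open = True, busy = True, key = True, cold = False, gpu = True, safe = False, cache = False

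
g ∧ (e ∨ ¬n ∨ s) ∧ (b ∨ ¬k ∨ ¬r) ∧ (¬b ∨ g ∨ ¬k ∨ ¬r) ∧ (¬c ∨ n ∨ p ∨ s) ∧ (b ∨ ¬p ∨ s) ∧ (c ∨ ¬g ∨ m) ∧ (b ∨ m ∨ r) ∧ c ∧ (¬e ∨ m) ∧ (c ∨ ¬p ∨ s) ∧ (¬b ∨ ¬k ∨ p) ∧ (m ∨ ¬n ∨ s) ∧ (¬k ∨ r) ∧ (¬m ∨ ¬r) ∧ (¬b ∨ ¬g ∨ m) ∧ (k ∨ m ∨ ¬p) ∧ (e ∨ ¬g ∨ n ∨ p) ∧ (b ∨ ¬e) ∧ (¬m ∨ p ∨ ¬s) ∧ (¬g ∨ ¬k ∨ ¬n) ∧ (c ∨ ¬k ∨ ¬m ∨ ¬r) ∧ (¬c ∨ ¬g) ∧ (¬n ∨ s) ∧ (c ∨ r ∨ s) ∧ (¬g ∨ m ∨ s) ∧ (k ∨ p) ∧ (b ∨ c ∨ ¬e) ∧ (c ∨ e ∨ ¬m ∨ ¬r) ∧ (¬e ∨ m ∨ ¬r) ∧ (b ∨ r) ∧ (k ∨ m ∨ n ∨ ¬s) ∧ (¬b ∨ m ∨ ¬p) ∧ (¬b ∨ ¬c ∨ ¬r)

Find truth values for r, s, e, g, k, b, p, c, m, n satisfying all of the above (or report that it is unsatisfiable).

Case g = True:
  (c) forces c = True.
  Clause (¬c ∨ ¬g) is falsified — contradiction.
Case g = False:
  Clause (g) is falsified — contradiction.
Both cases fail, so the formula is unsatisfiable.

UNSATISFIABLE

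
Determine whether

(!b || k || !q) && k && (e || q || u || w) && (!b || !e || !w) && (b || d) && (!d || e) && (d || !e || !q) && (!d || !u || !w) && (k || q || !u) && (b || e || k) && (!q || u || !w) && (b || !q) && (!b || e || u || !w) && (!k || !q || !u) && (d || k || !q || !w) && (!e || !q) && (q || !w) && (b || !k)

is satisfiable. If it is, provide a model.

d = False, b = True, e = False, w = False, q = True, k = True, u = False

Unit clause (k) forces k = True.
In (b || !k) only b is left, so b = True.
Set d = False.
Set e = False.
Try w = True:
  (!b || e || u || !w) forces u = True.
  (!k || !q || !u) forces q = False.
  clause (q || !w) is falsified — backtrack.
So w = False.
Set q = True.
  then (!k || !q || !u) forces u = False.
All clauses satisfied.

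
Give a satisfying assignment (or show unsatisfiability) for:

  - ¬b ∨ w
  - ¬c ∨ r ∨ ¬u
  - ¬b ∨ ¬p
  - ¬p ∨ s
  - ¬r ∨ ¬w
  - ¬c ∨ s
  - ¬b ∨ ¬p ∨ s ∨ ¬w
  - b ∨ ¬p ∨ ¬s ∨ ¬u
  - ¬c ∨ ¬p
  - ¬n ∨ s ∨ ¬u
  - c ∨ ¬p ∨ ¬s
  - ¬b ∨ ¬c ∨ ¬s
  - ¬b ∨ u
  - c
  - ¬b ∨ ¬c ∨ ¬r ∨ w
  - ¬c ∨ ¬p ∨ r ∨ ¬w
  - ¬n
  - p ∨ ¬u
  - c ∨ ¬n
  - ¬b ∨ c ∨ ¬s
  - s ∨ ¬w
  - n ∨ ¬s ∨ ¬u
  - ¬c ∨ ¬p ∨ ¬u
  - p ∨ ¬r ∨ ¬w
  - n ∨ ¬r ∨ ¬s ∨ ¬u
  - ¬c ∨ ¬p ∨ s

r = False, p = False, s = True, b = False, w = True, u = False, c = True, n = False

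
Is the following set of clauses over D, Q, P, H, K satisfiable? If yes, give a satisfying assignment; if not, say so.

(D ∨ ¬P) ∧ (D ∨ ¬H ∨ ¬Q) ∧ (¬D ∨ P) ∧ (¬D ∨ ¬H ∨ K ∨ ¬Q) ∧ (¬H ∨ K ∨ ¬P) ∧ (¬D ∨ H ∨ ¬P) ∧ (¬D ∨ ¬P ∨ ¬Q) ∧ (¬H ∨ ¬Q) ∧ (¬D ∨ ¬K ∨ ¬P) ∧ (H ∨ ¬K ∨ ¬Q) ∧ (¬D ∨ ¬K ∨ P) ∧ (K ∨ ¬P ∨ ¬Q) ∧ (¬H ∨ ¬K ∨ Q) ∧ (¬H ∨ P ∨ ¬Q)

D: False; Q: False; P: False; H: False; K: True

Try D = True:
  (¬D ∨ P) forces P = True.
  (¬D ∨ H ∨ ¬P) forces H = True.
  (¬H ∨ K ∨ ¬P) forces K = True.
  clause (¬D ∨ ¬K ∨ ¬P) is falsified — backtrack.
So D = False.
  then (D ∨ ¬P) forces P = False.
Set Q = False.
Set H = False.
Set K = True.
All clauses satisfied.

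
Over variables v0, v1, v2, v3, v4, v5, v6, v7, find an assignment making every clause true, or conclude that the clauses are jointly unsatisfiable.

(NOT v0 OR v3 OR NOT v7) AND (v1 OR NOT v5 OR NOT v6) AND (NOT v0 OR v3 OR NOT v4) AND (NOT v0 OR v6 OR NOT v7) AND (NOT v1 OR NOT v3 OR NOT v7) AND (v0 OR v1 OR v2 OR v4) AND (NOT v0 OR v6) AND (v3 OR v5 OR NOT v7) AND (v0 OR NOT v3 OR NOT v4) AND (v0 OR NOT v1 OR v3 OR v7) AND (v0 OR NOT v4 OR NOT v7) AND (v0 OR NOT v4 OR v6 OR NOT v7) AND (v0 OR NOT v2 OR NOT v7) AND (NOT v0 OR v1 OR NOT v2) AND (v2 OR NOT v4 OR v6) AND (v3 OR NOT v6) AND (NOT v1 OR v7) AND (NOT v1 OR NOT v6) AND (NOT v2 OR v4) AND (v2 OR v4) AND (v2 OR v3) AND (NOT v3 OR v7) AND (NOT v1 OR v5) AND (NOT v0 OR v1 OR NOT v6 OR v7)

v0: False; v1: False; v2: True; v3: False; v4: True; v5: False; v6: False; v7: False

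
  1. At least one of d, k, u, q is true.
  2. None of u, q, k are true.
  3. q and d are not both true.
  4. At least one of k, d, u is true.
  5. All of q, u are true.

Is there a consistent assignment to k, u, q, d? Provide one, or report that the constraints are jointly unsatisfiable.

The formula is unsatisfiable.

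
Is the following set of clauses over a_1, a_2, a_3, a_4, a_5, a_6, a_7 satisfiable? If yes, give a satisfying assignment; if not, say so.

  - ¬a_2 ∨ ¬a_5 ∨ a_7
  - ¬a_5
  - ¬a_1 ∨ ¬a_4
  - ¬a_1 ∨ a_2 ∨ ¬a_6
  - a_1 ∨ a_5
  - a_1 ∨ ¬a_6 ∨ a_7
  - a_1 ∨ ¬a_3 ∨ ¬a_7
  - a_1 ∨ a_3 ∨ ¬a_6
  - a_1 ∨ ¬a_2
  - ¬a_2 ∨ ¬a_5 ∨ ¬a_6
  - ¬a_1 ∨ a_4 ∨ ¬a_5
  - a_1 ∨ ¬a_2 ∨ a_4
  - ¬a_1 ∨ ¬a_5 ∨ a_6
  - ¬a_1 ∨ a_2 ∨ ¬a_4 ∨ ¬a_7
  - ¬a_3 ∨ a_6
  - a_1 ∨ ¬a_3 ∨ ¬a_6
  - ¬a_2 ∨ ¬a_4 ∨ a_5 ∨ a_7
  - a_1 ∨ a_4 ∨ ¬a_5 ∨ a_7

Unit clause (¬a_5) forces a_5 = False.
In (a_1 ∨ a_5) only a_1 is left, so a_1 = True.
In (¬a_1 ∨ ¬a_4) only ¬a_4 is left, so a_4 = False.
Set a_2 = True.
Set a_3 = False.
Set a_6 = False.
Set a_7 = False.
All clauses satisfied.

a_1 = True, a_2 = True, a_3 = False, a_4 = False, a_5 = False, a_6 = False, a_7 = False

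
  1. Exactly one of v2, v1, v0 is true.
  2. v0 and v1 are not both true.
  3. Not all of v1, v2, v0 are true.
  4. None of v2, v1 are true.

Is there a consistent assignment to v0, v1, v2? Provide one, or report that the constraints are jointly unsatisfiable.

v0 = True, v1 = False, v2 = False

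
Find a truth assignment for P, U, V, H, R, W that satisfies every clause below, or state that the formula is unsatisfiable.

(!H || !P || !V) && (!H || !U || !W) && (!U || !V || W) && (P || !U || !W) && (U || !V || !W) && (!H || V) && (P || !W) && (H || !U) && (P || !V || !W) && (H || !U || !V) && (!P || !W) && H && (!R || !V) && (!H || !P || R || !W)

P=F; U=F; V=T; H=T; R=F; W=F

Unit clause (H) forces H = True.
In (!H || V) only V is left, so V = True.
In (!R || !V) only !R is left, so R = False.
In (!H || !P || !V) only !P is left, so P = False.
In (P || !W) only !W is left, so W = False.
In (!U || !V || W) only !U is left, so U = False.
All clauses satisfied.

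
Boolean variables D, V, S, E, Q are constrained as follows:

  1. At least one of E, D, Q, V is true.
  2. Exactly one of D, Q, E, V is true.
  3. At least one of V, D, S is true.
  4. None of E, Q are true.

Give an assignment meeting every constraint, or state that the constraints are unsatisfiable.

D = True, V = False, S = False, E = False, Q = False

  (1) {E, D, Q, V}: 1 true — at least one ✓
  (2) {D, Q, E, V}: 1 true — exactly one ✓
  (3) {V, D, S}: 1 true — at least one ✓
  (4) {E, Q}: 0 true — none ✓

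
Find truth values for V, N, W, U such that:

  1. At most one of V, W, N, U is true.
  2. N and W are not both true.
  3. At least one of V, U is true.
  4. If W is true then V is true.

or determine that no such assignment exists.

V = True, N = False, W = False, U = False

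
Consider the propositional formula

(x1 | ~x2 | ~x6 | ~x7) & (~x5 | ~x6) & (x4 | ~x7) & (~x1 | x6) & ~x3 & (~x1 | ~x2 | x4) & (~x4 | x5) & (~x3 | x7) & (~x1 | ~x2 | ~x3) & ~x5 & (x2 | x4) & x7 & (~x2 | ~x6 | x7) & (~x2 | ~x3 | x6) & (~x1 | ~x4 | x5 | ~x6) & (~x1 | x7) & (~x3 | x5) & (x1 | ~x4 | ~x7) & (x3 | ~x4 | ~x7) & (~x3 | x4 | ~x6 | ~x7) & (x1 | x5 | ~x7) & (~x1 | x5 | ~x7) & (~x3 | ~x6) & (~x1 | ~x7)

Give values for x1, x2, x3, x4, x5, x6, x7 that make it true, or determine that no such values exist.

Unsatisfiable

Case x7 = True:
  (x4 | ~x7) forces x4 = True.
  (~x3) forces x3 = False.
  Clause (x3 | ~x4 | ~x7) is falsified — contradiction.
Case x7 = False:
  Clause (x7) is falsified — contradiction.
Both cases fail, so the formula is unsatisfiable.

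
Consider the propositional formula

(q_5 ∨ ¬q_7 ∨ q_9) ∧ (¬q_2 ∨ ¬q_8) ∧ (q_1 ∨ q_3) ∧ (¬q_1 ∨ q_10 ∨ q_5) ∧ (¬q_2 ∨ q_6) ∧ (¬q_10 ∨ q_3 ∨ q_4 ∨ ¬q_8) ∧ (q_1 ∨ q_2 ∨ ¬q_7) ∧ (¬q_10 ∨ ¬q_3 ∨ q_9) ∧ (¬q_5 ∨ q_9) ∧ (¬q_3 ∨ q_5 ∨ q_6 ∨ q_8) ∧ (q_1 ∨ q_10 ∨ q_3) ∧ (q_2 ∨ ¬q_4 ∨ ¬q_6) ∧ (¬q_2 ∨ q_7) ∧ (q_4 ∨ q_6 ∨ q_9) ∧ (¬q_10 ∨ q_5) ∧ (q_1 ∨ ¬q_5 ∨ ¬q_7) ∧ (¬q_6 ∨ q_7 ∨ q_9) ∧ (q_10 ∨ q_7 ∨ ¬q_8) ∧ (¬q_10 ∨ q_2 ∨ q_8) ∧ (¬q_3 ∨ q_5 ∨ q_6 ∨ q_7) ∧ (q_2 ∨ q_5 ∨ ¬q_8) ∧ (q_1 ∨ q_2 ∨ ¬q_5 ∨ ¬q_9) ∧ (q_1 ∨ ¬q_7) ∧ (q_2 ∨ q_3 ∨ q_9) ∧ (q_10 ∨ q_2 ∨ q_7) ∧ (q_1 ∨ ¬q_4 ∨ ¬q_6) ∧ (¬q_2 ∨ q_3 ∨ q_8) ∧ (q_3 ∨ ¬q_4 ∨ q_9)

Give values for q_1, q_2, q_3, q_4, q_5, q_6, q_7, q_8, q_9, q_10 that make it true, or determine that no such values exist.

Set q_1 = True.
Set q_2 = False.
Set q_3 = True.
Set q_4 = True.
  then (q_2 ∨ ¬q_4 ∨ ¬q_6) forces q_6 = False.
Try q_5 = False:
  (¬q_1 ∨ q_10 ∨ q_5) forces q_10 = True.
  clause (¬q_10 ∨ q_5) is falsified — backtrack.
So q_5 = True.
  then (¬q_5 ∨ q_9) forces q_9 = True.
Set q_7 = True.
Set q_8 = False.
  then (¬q_10 ∨ q_2 ∨ q_8) forces q_10 = False.
All clauses satisfied.

q_1 = True, q_2 = False, q_3 = True, q_4 = True, q_5 = True, q_6 = False, q_7 = True, q_8 = False, q_9 = True, q_10 = False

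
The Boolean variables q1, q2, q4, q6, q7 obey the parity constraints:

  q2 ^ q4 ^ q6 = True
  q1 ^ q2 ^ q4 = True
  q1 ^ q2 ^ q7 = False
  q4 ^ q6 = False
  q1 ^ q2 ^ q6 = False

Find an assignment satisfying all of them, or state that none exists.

Adding constraints 2, 4, 5 mod 2: every variable appears an even number of times on the left, so the left side is 0.
But the right sides sum to 1 (mod 2). 0 ≠ 1 — the system is inconsistent.

No satisfying assignment exists.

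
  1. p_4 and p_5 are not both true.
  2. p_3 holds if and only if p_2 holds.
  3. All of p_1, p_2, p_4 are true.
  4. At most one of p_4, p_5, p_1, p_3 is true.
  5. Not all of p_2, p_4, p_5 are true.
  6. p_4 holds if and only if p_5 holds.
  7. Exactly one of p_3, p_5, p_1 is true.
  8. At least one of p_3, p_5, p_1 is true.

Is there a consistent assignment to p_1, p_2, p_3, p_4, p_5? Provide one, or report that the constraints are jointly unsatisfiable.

Unsatisfiable

Case p_4 = True:
  (1) with p_4=T forces p_5 = False.
  Constraint (6) is violated (p_4=T, p_5=F) — contradiction.
Case p_4 = False:
  Constraint (3) is violated (p_4=F) — contradiction.
Both cases fail — unsatisfiable.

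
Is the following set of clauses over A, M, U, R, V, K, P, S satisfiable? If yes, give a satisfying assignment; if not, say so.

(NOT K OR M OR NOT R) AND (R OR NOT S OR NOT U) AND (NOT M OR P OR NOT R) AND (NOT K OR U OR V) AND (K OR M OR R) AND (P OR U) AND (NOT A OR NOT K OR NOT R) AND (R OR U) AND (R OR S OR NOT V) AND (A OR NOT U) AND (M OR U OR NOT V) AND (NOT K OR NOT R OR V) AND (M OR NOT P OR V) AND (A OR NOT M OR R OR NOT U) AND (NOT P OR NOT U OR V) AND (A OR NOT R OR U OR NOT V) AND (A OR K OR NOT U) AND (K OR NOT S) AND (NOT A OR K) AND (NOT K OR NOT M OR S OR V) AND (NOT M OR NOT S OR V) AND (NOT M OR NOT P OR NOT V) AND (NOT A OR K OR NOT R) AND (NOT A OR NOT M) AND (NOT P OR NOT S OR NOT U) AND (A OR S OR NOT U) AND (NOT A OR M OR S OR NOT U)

A = False; M = True; U = False; R = True; V = False; K = False; P = True; S = False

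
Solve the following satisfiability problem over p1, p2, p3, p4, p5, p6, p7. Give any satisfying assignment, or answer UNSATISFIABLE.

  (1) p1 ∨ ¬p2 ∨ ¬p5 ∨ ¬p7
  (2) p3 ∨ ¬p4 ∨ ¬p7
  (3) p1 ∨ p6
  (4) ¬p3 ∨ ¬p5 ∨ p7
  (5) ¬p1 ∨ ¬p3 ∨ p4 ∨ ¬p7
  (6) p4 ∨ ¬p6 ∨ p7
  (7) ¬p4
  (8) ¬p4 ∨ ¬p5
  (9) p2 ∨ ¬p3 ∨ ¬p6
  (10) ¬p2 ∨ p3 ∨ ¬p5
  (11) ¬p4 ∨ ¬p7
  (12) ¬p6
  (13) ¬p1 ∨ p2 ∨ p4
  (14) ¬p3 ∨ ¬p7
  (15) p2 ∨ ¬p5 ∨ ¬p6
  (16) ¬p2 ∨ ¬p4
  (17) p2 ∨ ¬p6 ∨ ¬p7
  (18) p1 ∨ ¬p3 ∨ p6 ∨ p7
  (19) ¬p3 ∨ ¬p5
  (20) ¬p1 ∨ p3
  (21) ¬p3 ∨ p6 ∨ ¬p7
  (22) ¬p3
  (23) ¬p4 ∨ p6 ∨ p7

Case p3 = True:
  Clause (¬p3) is falsified — contradiction.
Case p3 = False:
  (¬p4) forces p4 = False.
  (¬p6) forces p6 = False.
  (p1 ∨ p6) forces p1 = True.
  Clause (¬p1 ∨ p3) is falsified — contradiction.
Both cases fail, so the formula is unsatisfiable.

The formula is unsatisfiable.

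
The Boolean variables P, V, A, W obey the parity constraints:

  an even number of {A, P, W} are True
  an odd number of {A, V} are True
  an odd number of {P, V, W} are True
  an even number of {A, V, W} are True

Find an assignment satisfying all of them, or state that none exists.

P: False, V: False, A: True, W: True

{A, P, W}: 2 true → even ✓
{A, V}: 1 true → odd ✓
{P, V, W}: 1 true → odd ✓
{A, V, W}: 2 true → even ✓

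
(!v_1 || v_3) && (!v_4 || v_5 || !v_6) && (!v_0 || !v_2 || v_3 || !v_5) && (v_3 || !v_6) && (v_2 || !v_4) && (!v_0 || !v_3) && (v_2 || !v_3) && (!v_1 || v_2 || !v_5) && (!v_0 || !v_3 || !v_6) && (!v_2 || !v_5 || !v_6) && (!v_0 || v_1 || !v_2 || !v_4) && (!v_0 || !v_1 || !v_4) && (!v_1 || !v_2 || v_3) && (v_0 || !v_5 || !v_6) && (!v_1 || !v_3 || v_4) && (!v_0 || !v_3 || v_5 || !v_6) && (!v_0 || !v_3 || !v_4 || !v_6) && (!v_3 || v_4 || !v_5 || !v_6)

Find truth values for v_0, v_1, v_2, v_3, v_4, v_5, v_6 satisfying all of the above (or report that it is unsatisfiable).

Set v_0 = False.
Set v_1 = False.
Set v_2 = True.
Set v_3 = False.
  then (v_3 || !v_6) forces v_6 = False.
Set v_4 = False.
Set v_5 = False.
All clauses satisfied.

v_0=F; v_1=F; v_2=T; v_3=F; v_4=F; v_5=F; v_6=F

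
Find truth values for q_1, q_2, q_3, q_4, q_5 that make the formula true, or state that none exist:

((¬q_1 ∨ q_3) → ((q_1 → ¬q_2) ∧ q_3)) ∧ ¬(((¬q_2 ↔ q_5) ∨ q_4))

q_1 = True, q_2 = False, q_3 = True, q_4 = False, q_5 = False

  (¬q_1 ∨ q_3) → ((q_1 → ¬q_2) ∧ q_3) = True
    ¬q_1 ∨ q_3 = True
      ¬q_1 = False
    (q_1 → ¬q_2) ∧ q_3 = True
      q_1 → ¬q_2 = True
        ¬q_2 = True
  ¬(((¬q_2 ↔ q_5) ∨ q_4)) = True
    (¬q_2 ↔ q_5) ∨ q_4 = False
      ¬q_2 ↔ q_5 = False
        ¬q_2 = True
Both conjuncts True, so the formula holds.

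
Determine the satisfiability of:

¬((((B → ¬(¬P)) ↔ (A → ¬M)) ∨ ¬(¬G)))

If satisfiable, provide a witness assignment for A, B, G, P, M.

A = False, B = True, G = False, P = False, M = True

  ¬((((B → ¬(¬P)) ↔ (A → ¬M)) ∨ ¬(¬G))) = True
    ((B → ¬(¬P)) ↔ (A → ¬M)) ∨ ¬(¬G) = False
      (B → ¬(¬P)) ↔ (A → ¬M) = False
        B → ¬(¬P) = False
          ¬(¬P) = False
            ¬P = True
        A → ¬M = True
          ¬M = False
      ¬(¬G) = False
        ¬G = True
The formula evaluates to True.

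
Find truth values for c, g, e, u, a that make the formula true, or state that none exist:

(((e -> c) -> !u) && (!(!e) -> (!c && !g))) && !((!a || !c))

c: True, g: False, e: False, u: False, a: True

  ((e -> c) -> !u) && (!(!e) -> (!c && !g)) = True
    (e -> c) -> !u = True
      e -> c = True
      !u = True
    !(!e) -> (!c && !g) = True
      !(!e) = False
        !e = True
      !c && !g = False
        !c = False
        !g = True
  !((!a || !c)) = True
    !a || !c = False
      !a = False
      !c = False
Both conjuncts True, so the formula holds.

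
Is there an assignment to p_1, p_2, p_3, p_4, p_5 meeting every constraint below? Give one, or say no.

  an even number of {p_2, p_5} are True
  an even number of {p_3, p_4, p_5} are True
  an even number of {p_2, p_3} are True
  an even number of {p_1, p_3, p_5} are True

p_1: False, p_2: True, p_3: True, p_4: False, p_5: True

{p_2, p_5}: 2 true → even ✓
{p_3, p_4, p_5}: 2 true → even ✓
{p_2, p_3}: 2 true → even ✓
{p_1, p_3, p_5}: 2 true → even ✓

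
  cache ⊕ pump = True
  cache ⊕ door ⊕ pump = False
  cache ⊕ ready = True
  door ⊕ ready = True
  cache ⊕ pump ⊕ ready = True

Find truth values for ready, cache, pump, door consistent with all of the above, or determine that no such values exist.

ready = False; cache = True; pump = False; door = True

cache ⊕ pump = T ⊕ F = True ✓
cache ⊕ door ⊕ pump = T ⊕ T ⊕ F = False ✓
cache ⊕ ready = T ⊕ F = True ✓
door ⊕ ready = T ⊕ F = True ✓
cache ⊕ pump ⊕ ready = T ⊕ F ⊕ F = True ✓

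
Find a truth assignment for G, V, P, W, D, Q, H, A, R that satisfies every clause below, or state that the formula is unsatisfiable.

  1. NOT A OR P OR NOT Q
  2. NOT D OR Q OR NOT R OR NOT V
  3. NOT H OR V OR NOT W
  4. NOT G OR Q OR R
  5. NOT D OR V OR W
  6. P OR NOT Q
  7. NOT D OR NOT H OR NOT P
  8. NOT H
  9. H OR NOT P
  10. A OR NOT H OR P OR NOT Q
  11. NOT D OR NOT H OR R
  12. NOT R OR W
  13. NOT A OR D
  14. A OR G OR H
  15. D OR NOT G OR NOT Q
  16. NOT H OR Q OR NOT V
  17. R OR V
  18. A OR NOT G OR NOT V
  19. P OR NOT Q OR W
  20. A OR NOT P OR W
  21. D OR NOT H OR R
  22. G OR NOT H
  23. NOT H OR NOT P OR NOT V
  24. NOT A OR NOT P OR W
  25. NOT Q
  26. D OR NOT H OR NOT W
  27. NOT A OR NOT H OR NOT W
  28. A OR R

G = True, V = False, P = False, W = True, D = False, Q = False, H = False, A = False, R = True

Unit clause (NOT H) forces H = False.
In (H OR NOT P) only NOT P is left, so P = False.
Unit clause (NOT Q) forces Q = False.
Set G = True.
  then (NOT G OR Q OR R) forces R = True.
  then (NOT R OR W) forces W = True.
Try V = True:
  (NOT D OR Q OR NOT R OR NOT V) forces D = False.
  (NOT A OR D) forces A = False.
  clause (A OR NOT G OR NOT V) is falsified — backtrack.
So V = False.
Set D = False.
  then (NOT A OR D) forces A = False.
All clauses satisfied.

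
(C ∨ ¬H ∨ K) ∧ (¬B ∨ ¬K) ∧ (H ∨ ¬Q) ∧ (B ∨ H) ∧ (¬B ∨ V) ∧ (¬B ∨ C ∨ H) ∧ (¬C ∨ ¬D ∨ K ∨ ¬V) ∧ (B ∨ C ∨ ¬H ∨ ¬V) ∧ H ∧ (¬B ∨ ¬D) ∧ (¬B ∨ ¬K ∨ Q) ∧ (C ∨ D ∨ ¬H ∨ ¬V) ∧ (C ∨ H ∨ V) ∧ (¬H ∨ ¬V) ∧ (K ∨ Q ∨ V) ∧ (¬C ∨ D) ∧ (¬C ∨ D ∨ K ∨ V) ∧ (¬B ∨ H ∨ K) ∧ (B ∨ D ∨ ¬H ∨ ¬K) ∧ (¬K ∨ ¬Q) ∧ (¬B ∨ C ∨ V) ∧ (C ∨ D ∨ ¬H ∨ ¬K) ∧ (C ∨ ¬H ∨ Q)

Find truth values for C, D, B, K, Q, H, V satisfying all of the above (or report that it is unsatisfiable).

C = True; D = True; B = False; K = False; Q = True; H = True; V = False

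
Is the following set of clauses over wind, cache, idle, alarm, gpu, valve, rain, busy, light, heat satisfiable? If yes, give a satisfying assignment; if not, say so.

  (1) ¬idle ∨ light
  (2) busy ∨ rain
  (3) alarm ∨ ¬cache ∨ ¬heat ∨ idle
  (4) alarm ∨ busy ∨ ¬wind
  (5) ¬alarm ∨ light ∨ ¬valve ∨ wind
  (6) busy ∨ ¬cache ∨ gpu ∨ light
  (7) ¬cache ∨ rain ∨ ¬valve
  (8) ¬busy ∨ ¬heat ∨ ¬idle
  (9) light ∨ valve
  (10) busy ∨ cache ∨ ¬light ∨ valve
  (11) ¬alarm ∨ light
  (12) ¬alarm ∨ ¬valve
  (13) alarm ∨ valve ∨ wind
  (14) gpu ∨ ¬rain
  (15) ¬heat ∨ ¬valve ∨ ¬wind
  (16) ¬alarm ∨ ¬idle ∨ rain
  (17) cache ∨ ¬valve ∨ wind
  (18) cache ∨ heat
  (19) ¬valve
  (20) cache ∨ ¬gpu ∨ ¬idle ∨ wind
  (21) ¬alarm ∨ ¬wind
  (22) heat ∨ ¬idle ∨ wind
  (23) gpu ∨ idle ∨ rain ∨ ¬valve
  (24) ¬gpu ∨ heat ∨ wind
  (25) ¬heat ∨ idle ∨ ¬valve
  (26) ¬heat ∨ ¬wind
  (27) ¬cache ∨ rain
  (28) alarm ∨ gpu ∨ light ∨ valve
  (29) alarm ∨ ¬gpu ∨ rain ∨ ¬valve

wind = False; cache = False; idle = False; alarm = True; gpu = True; valve = False; rain = True; busy = True; light = True; heat = True

Unit clause (¬valve) forces valve = False.
In (light ∨ valve) only light is left, so light = True.
Set wind = False.
  then (alarm ∨ valve ∨ wind) forces alarm = True.
Set cache = False.
  then (busy ∨ cache ∨ ¬light ∨ valve) forces busy = True.
  then (cache ∨ heat) forces heat = True.
  then (¬busy ∨ ¬heat ∨ ¬idle) forces idle = False.
Set gpu = True.
Set rain = True.
All clauses satisfied.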